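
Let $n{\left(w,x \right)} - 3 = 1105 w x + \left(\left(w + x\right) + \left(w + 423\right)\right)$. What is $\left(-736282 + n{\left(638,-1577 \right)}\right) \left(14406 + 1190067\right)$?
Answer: $-1339982700996051$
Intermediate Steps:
$n{\left(w,x \right)} = 426 + x + 2 w + 1105 w x$ ($n{\left(w,x \right)} = 3 + \left(1105 w x + \left(\left(w + x\right) + \left(w + 423\right)\right)\right) = 3 + \left(1105 w x + \left(\left(w + x\right) + \left(423 + w\right)\right)\right) = 3 + \left(1105 w x + \left(423 + x + 2 w\right)\right) = 3 + \left(423 + x + 2 w + 1105 w x\right) = 426 + x + 2 w + 1105 w x$)
$\left(-736282 + n{\left(638,-1577 \right)}\right) \left(14406 + 1190067\right) = \left(-736282 + \left(426 - 1577 + 2 \cdot 638 + 1105 \cdot 638 \left(-1577\right)\right)\right) \left(14406 + 1190067\right) = \left(-736282 + \left(426 - 1577 + 1276 - 1111769230\right)\right) 1204473 = \left(-736282 - 1111769105\right) 1204473 = \left(-1112505387\right) 1204473 = -1339982700996051$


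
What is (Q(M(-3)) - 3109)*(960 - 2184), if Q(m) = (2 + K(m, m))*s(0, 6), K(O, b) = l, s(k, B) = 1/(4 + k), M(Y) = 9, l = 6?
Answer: 3802968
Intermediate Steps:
K(O, b) = 6
Q(m) = 2 (Q(m) = (2 + 6)/(4 + 0) = 8/4 = 8*(1/4) = 2)
(Q(M(-3)) - 3109)*(960 - 2184) = (2 - 3109)*(960 - 2184) = -3107*(-1224) = 3802968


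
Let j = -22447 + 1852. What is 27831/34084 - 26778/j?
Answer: 495293599/233986660 ≈ 2.1168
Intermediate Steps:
j = -20595
27831/34084 - 26778/j = 27831/34084 - 26778/(-20595) = 27831*(1/34084) - 26778*(-1/20595) = 27831/34084 + 8926/6865 = 495293599/233986660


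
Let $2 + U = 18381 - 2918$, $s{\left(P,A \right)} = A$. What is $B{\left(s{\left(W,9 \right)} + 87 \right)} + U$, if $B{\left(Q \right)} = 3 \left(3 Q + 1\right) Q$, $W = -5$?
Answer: $98693$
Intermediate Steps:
$B{\left(Q \right)} = Q \left(3 + 9 Q\right)$ ($B{\left(Q \right)} = 3 \left(1 + 3 Q\right) Q = \left(3 + 9 Q\right) Q = Q \left(3 + 9 Q\right)$)
$U = 15461$ ($U = -2 + \left(18381 - 2918\right) = -2 + 15463 = 15461$)
$B{\left(s{\left(W,9 \right)} + 87 \right)} + U = 3 \left(9 + 87\right) \left(1 + 3 \left(9 + 87\right)\right) + 15461 = 3 \cdot 96 \left(1 + 3 \cdot 96\right) + 15461 = 3 \cdot 96 \left(1 + 288\right) + 15461 = 3 \cdot 96 \cdot 289 + 15461 = 83232 + 15461 = 98693$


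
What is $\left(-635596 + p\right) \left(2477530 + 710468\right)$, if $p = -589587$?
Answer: $-3905880953634$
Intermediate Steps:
$\left(-635596 + p\right) \left(2477530 + 710468\right) = \left(-635596 - 589587\right) \left(2477530 + 710468\right) = \left(-1225183\right) 3187998 = -3905880953634$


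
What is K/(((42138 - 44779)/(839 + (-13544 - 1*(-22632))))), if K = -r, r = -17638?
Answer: -175092426/2641 ≈ -66298.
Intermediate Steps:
K = 17638 (K = -1*(-17638) = 17638)
K/(((42138 - 44779)/(839 + (-13544 - 1*(-22632))))) = 17638/(((42138 - 44779)/(839 + (-13544 - 1*(-22632))))) = 17638/((-2641/(839 + (-13544 + 22632)))) = 17638/((-2641/(839 + 9088))) = 17638/((-2641/9927)) = 17638/((-2641*1/9927)) = 17638/(-2641/9927) = 17638*(-9927/2641) = -175092426/2641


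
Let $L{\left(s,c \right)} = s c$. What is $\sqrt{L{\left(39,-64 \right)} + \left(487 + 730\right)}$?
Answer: $i \sqrt{1279} \approx 35.763 i$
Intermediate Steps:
$L{\left(s,c \right)} = c s$
$\sqrt{L{\left(39,-64 \right)} + \left(487 + 730\right)} = \sqrt{\left(-64\right) 39 + \left(487 + 730\right)} = \sqrt{-2496 + 1217} = \sqrt{-1279} = i \sqrt{1279}$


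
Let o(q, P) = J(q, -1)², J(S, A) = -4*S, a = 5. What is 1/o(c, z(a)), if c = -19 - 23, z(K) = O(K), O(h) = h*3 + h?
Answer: 1/28224 ≈ 3.5431e-5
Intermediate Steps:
O(h) = 4*h (O(h) = 3*h + h = 4*h)
z(K) = 4*K
c = -42
o(q, P) = 16*q² (o(q, P) = (-4*q)² = 16*q²)
1/o(c, z(a)) = 1/(16*(-42)²) = 1/(16*1764) = 1/28224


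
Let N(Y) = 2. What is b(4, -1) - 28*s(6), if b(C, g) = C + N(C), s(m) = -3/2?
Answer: 48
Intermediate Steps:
s(m) = -3/2 (s(m) = -3*½ = -3/2)
b(C, g) = 2 + C (b(C, g) = C + 2 = 2 + C)
b(4, -1) - 28*s(6) = (2 + 4) - 28*(-3/2) = 6 + 42 = 48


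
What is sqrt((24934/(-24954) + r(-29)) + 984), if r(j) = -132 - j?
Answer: sqrt(136994590290)/12477 ≈ 29.665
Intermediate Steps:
sqrt((24934/(-24954) + r(-29)) + 984) = sqrt((24934/(-24954) + (-132 - 1*(-29))) + 984) = sqrt((24934*(-1/24954) + (-132 + 29)) + 984) = sqrt((-12467/12477 - 103) + 984) = sqrt(-1297598/12477 + 984) = sqrt(10979770/12477) = sqrt(136994590290)/12477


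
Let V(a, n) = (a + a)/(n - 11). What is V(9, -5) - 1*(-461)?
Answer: 3679/8 ≈ 459.88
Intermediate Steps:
V(a, n) = 2*a/(-11 + n) (V(a, n) = (2*a)/(-11 + n) = 2*a/(-11 + n))
V(9, -5) - 1*(-461) = 2*9/(-11 - 5) - 1*(-461) = 2*9/(-16) + 461 = 2*9*(-1/16) + 461 = -9/8 + 461 = 3679/8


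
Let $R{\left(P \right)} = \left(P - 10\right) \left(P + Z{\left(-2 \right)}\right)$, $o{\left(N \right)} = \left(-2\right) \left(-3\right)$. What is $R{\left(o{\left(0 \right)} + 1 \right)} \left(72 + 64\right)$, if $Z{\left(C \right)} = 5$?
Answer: $-4896$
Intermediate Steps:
$o{\left(N \right)} = 6$
$R{\left(P \right)} = \left(-10 + P\right) \left(5 + P\right)$ ($R{\left(P \right)} = \left(P - 10\right) \left(P + 5\right) = \left(-10 + P\right) \left(5 + P\right)$)
$R{\left(o{\left(0 \right)} + 1 \right)} \left(72 + 64\right) = \left(-50 + \left(6 + 1\right)^{2} - 5 \left(6 + 1\right)\right) \left(72 + 64\right) = \left(-50 + 7^{2} - 35\right) 136 = \left(-50 + 49 - 35\right) 136 = \left(-36\right) 136 = -4896$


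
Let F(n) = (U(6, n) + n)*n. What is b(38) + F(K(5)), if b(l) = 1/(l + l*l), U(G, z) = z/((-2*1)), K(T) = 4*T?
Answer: 296401/1482 ≈ 200.00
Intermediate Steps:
U(G, z) = -z/2 (U(G, z) = z/(-2) = z*(-½) = -z/2)
b(l) = 1/(l + l²)
F(n) = n²/2 (F(n) = (-n/2 + n)*n = (n/2)*n = n²/2)
b(38) + F(K(5)) = 1/(38*(1 + 38)) + (4*5)²/2 = (1/38)/39 + (½)*20² = (1/38)*(1/39) + (½)*400 = 1/1482 + 200 = 296401/1482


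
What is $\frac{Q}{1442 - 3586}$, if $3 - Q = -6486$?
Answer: $- \frac{6489}{2144} \approx -3.0266$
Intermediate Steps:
$Q = 6489$ ($Q = 3 - -6486 = 3 + 6486 = 6489$)
$\frac{Q}{1442 - 3586} = \frac{6489}{1442 - 3586} = \frac{6489}{-2144} = 6489 \left(- \frac{1}{2144}\right) = - \frac{6489}{2144}$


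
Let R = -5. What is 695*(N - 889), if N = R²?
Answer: -600480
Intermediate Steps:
N = 25 (N = (-5)² = 25)
695*(N - 889) = 695*(25 - 889) = 695*(-864) = -600480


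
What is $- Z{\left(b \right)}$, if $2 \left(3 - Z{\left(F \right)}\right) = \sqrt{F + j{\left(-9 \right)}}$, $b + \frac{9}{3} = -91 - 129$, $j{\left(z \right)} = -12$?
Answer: $-3 + \frac{i \sqrt{235}}{2} \approx -3.0 + 7.6649 i$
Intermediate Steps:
$b = -223$ ($b = -3 - 220 = -223$)
$Z{\left(F \right)} = 3 - \frac{\sqrt{-12 + F}}{2}$ ($Z{\left(F \right)} = 3 - \frac{\sqrt{F - 12}}{2} = 3 - \frac{\sqrt{-12 + F}}{2}$)
$- Z{\left(b \right)} = - (3 - \frac{\sqrt{-12 - 223}}{2}) = - (3 - \frac{\sqrt{-235}}{2}) = - (3 - \frac{i \sqrt{235}}{2}) = -3 + \frac{i \sqrt{235}}{2}$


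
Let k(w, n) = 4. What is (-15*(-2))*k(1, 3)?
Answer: 120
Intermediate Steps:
(-15*(-2))*k(1, 3) = -15*(-2)*4 = 30*4 = 120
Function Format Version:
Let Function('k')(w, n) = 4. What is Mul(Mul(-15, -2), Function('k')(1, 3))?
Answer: 120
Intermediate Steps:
Mul(Mul(-15, -2), Function('k')(1, 3)) = Mul(Mul(-15, -2), 4) = Mul(30, 4) = 120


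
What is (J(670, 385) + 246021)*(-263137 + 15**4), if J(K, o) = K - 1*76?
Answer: -52408646880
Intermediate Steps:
J(K, o) = -76 + K (J(K, o) = K - 76 = -76 + K)
(J(670, 385) + 246021)*(-263137 + 15**4) = ((-76 + 670) + 246021)*(-263137 + 15**4) = (594 + 246021)*(-263137 + 50625) = 246615*(-212512) = -52408646880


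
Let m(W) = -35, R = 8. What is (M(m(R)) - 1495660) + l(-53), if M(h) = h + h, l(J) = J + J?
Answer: -1495836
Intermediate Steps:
l(J) = 2*J
M(h) = 2*h
(M(m(R)) - 1495660) + l(-53) = (2*(-35) - 1495660) + 2*(-53) = (-70 - 1495660) - 106 = -1495730 - 106 = -1495836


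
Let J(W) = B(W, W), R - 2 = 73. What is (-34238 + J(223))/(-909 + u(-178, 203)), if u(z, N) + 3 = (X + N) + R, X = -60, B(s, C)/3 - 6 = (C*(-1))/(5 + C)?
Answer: 2600943/52744 ≈ 49.313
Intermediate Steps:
R = 75 (R = 2 + 73 = 75)
B(s, C) = 18 - 3*C/(5 + C) (B(s, C) = 18 + 3*((C*(-1))/(5 + C)) = 18 + 3*((-C)/(5 + C)) = 18 + 3*(-C/(5 + C)) = 18 - 3*C/(5 + C))
J(W) = 15*(6 + W)/(5 + W)
u(z, N) = 12 + N (u(z, N) = -3 + ((-60 + N) + 75) = -3 + (15 + N) = 12 + N)
(-34238 + J(223))/(-909 + u(-178, 203)) = (-34238 + 15*(6 + 223)/(5 + 223))/(-909 + (12 + 203)) = (-34238 + 15*229/228)/(-909 + 215) = (-34238 + 15*(1/228)*229)/(-694) = (-34238 + 1145/76)*(-1/694) = -2600943/76*(-1/694) = 2600943/52744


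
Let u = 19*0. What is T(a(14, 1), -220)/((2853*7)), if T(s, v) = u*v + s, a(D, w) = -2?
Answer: -2/19971 ≈ -0.00010015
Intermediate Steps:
u = 0
T(s, v) = s (T(s, v) = 0*v + s = 0 + s = s)
T(a(14, 1), -220)/((2853*7)) = -2/(2853*7) = -2/19971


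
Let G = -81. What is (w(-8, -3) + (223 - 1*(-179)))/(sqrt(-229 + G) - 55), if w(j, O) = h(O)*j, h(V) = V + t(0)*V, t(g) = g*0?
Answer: -4686/667 - 426*I*sqrt(310)/3335 ≈ -7.0255 - 2.249*I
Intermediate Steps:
t(g) = 0
h(V) = V (h(V) = V + 0*V = V + 0 = V)
w(j, O) = O*j
(w(-8, -3) + (223 - 1*(-179)))/(sqrt(-229 + G) - 55) = (-3*(-8) + (223 - 1*(-179)))/(sqrt(-229 - 81) - 55) = (24 + (223 + 179))/(sqrt(-310) - 55) = (24 + 402)/(I*sqrt(310) - 55) = 426/(-55 + I*sqrt(310))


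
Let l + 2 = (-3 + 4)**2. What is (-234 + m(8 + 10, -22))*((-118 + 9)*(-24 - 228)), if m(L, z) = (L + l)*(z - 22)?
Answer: -26973576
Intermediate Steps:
l = -1 (l = -2 + (-3 + 4)**2 = -2 + 1**2 = -2 + 1 = -1)
m(L, z) = (-1 + L)*(-22 + z) (m(L, z) = (L - 1)*(z - 22) = (-1 + L)*(-22 + z))
(-234 + m(8 + 10, -22))*((-118 + 9)*(-24 - 228)) = (-234 + (22 - 1*(-22) - 22*(8 + 10) + (8 + 10)*(-22)))*((-118 + 9)*(-24 - 228)) = (-234 + (22 + 22 - 22*18 + 18*(-22)))*(-109*(-252)) = (-234 + (22 + 22 - 396 - 396))*27468 = (-234 - 748)*27468 = -982*27468 = -26973576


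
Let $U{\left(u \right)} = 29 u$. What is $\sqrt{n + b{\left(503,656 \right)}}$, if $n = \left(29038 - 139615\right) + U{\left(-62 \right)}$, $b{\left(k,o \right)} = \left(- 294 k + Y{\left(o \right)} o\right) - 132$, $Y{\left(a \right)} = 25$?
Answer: $i \sqrt{243989} \approx 493.95 i$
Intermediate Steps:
$b{\left(k,o \right)} = -132 - 294 k + 25 o$ ($b{\left(k,o \right)} = \left(- 294 k + 25 o\right) - 132 = -132 - 294 k + 25 o$)
$n = -112375$ ($n = \left(29038 - 139615\right) + 29 \left(-62\right) = -110577 - 1798 = -112375$)
$\sqrt{n + b{\left(503,656 \right)}} = \sqrt{-112375 - 131614} = \sqrt{-243989} = i \sqrt{243989}$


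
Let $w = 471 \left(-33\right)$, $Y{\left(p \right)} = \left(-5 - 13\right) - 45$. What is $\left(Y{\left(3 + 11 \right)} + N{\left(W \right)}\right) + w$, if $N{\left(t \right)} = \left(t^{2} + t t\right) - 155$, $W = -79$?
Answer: $-3279$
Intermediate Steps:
$Y{\left(p \right)} = -63$ ($Y{\left(p \right)} = -18 - 45 = -63$)
$N{\left(t \right)} = -155 + 2 t^{2}$ ($N{\left(t \right)} = \left(t^{2} + t^{2}\right) - 155 = 2 t^{2} - 155 = -155 + 2 t^{2}$)
$w = -15543$
$\left(Y{\left(3 + 11 \right)} + N{\left(W \right)}\right) + w = \left(-63 - \left(155 - 2 \left(-79\right)^{2}\right)\right) - 15543 = \left(-63 + \left(-155 + 2 \cdot 6241\right)\right) - 15543 = \left(-63 + \left(-155 + 12482\right)\right) - 15543 = \left(-63 + 12327\right) - 15543 = 12264 - 15543 = -3279$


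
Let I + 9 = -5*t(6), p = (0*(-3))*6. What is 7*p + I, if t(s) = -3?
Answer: 6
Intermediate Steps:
p = 0 (p = 0*6 = 0)
I = 6 (I = -9 - 5*(-3) = -9 + 15 = 6)
7*p + I = 7*0 + 6 = 0 + 6 = 6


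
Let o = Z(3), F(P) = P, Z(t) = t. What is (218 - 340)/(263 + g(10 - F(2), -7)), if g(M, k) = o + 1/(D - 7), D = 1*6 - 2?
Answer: -366/797 ≈ -0.45922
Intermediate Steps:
o = 3
D = 4 (D = 6 - 2 = 4)
g(M, k) = 8/3 (g(M, k) = 3 + 1/(4 - 7) = 3 + 1/(-3) = 3 - ⅓ = 8/3)
(218 - 340)/(263 + g(10 - F(2), -7)) = (218 - 340)/(263 + 8/3) = -122/797/3 = -122*3/797 = -366/797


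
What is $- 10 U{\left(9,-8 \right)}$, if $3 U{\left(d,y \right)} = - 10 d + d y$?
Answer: $540$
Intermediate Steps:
$U{\left(d,y \right)} = - \frac{10 d}{3} + \frac{d y}{3}$ ($U{\left(d,y \right)} = \frac{- 10 d + d y}{3} = - \frac{10 d}{3} + \frac{d y}{3}$)
$- 10 U{\left(9,-8 \right)} = - 10 \cdot \frac{1}{3} \cdot 9 \left(-10 - 8\right) = - 10 \cdot \frac{1}{3} \cdot 9 \left(-18\right) = \left(-10\right) \left(-54\right) = 540$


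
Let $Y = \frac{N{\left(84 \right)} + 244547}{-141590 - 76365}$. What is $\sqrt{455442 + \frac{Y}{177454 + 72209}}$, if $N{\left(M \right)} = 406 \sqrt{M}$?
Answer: $\frac{\sqrt{1348575049304359184838645195 - 44185222921980 \sqrt{21}}}{54415299165} \approx 674.86$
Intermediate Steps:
$Y = - \frac{244547}{217955} - \frac{812 \sqrt{21}}{217955}$ ($Y = \frac{406 \sqrt{84} + 244547}{-141590 - 76365} = \frac{406 \cdot 2 \sqrt{21} + 244547}{-217955} = \left(812 \sqrt{21} + 244547\right) \left(- \frac{1}{217955}\right) = \left(244547 + 812 \sqrt{21}\right) \left(- \frac{1}{217955}\right) = - \frac{244547}{217955} - \frac{812 \sqrt{21}}{217955} \approx -1.1391$)
$\sqrt{455442 + \frac{Y}{177454 + 72209}} = \sqrt{455442 + \frac{- \frac{244547}{217955} - \frac{812 \sqrt{21}}{217955}}{177454 + 72209}} = \sqrt{455442 + \frac{- \frac{244547}{217955} - \frac{812 \sqrt{21}}{217955}}{249663}} = \sqrt{455442 + \left(- \frac{244547}{217955} - \frac{812 \sqrt{21}}{217955}\right) \frac{1}{249663}} = \sqrt{455442 - \left(\frac{244547}{54415299165} + \frac{812 \sqrt{21}}{54415299165}\right)} = \sqrt{\frac{24783012682061383}{54415299165} - \frac{812 \sqrt{21}}{54415299165}}$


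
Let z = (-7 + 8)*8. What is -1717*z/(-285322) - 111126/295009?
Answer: -13827224474/42086278949 ≈ -0.32854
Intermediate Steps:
z = 8 (z = 1*8 = 8)
-1717*z/(-285322) - 111126/295009 = -1717*8/(-285322) - 111126/295009 = -13736*(-1/285322) - 111126*1/295009 = 6868/142661 - 111126/295009 = -13827224474/42086278949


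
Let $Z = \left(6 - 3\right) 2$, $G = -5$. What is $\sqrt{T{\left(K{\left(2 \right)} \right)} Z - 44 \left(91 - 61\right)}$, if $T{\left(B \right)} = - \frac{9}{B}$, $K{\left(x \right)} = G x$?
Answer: $\frac{i \sqrt{32865}}{5} \approx 36.257 i$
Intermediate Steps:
$K{\left(x \right)} = - 5 x$
$Z = 6$ ($Z = 3 \cdot 2 = 6$)
$\sqrt{T{\left(K{\left(2 \right)} \right)} Z - 44 \left(91 - 61\right)} = \sqrt{- \frac{9}{\left(-5\right) 2} \cdot 6 - 44 \left(91 - 61\right)} = \sqrt{- \frac{9}{-10} \cdot 6 - 1320} = \sqrt{\left(-9\right) \left(- \frac{1}{10}\right) 6 - 1320} = \sqrt{\frac{9}{10} \cdot 6 - 1320} = \sqrt{\frac{27}{5} - 1320} = \sqrt{- \frac{6573}{5}} = \frac{i \sqrt{32865}}{5}$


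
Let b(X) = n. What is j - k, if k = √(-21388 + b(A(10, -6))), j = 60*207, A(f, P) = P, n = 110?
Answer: 12420 - I*√21278 ≈ 12420.0 - 145.87*I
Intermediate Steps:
b(X) = 110
j = 12420
k = I*√21278 (k = √(-21388 + 110) = √(-21278) = I*√21278 ≈ 145.87*I)
j - k = 12420 - I*√21278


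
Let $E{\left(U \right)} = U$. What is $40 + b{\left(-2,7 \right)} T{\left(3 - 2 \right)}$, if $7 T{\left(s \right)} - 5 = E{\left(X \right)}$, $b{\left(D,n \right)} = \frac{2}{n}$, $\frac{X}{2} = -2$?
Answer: $\frac{1962}{49} \approx 40.041$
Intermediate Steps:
$X = -4$ ($X = 2 \left(-2\right) = -4$)
$T{\left(s \right)} = \frac{1}{7}$ ($T{\left(s \right)} = \frac{5}{7} + \frac{1}{7} \left(-4\right) = \frac{5}{7} - \frac{4}{7} = \frac{1}{7}$)
$40 + b{\left(-2,7 \right)} T{\left(3 - 2 \right)} = 40 + \frac{2}{7} \cdot \frac{1}{7} = 40 + \frac{2}{49} = \frac{1962}{49}$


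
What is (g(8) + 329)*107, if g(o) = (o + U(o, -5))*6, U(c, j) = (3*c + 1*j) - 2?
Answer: 51253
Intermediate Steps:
U(c, j) = -2 + j + 3*c (U(c, j) = (3*c + j) - 2 = (j + 3*c) - 2 = -2 + j + 3*c)
g(o) = -42 + 24*o (g(o) = (o + (-2 - 5 + 3*o))*6 = (o + (-7 + 3*o))*6 = (-7 + 4*o)*6 = -42 + 24*o)
(g(8) + 329)*107 = ((-42 + 24*8) + 329)*107 = ((-42 + 192) + 329)*107 = (150 + 329)*107 = 479*107 = 51253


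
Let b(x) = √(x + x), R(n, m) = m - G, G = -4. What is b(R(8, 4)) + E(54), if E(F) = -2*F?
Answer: -104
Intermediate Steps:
R(n, m) = 4 + m (R(n, m) = m - 1*(-4) = m + 4 = 4 + m)
b(x) = √2*√x (b(x) = √(2*x) = √2*√x)
b(R(8, 4)) + E(54) = √2*√(4 + 4) - 2*54 = √2*√8 - 108 = √2*(2*√2) - 108 = 4 - 108 = -104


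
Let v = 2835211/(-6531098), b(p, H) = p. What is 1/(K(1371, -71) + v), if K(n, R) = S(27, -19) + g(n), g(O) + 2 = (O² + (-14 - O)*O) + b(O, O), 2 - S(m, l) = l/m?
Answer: -176339646/3142853970493 ≈ -5.6108e-5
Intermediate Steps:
S(m, l) = 2 - l/m
g(O) = -2 + O + O² + O*(-14 - O) (g(O) = -2 + ((O² + (-14 - O)*O) + O) = -2 + ((O² + O*(-14 - O)) + O) = -2 + (O + O² + O*(-14 - O)) = -2 + O + O² + O*(-14 - O))
v = -2835211/6531098 (v = 2835211*(-1/6531098) = -2835211/6531098 ≈ -0.43411)
K(n, R) = 19/27 - 13*n (K(n, R) = (2 - 1*(-19)/27) + (-2 - 13*n) = (2 - 1*(-19)*1/27) + (-2 - 13*n) = (2 + 19/27) + (-2 - 13*n) = 73/27 + (-2 - 13*n) = 19/27 - 13*n)
1/(K(1371, -71) + v) = 1/((19/27 - 13*1371) - 2835211/6531098) = 1/((19/27 - 17823) - 2835211/6531098) = 1/(-481202/27 - 2835211/6531098) = 1/(-3142853970493/176339646) = -176339646/3142853970493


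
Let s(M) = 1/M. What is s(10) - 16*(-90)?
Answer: 14401/10 ≈ 1440.1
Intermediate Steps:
s(10) - 16*(-90) = 1/10 - 16*(-90) = ⅒ + 1440 = 14401/10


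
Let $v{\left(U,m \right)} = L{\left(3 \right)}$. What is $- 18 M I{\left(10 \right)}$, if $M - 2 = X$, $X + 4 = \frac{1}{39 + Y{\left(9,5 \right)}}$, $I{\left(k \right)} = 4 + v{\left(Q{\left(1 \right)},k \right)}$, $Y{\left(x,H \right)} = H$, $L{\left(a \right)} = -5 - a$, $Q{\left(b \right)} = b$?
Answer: $- \frac{1566}{11} \approx -142.36$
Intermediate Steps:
$v{\left(U,m \right)} = -8$ ($v{\left(U,m \right)} = -5 - 3 = -8$)
$I{\left(k \right)} = -4$ ($I{\left(k \right)} = 4 - 8 = -4$)
$X = - \frac{175}{44}$ ($X = -4 + \frac{1}{39 + 5} = -4 + \frac{1}{44} = - \frac{175}{44} \approx -3.9773$)
$M = - \frac{87}{44}$ ($M = 2 - \frac{175}{44} = - \frac{87}{44} \approx -1.9773$)
$- 18 M I{\left(10 \right)} = \left(-18\right) \left(- \frac{87}{44}\right) \left(-4\right) = \frac{783}{22} \left(-4\right) = - \frac{1566}{11}$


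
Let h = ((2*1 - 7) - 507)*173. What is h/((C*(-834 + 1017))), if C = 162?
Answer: -44288/14823 ≈ -2.9878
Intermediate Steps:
h = -88576 (h = ((2 - 7) - 507)*173 = (-5 - 507)*173 = -512*173 = -88576)
h/((C*(-834 + 1017))) = -88576*1/(162*(-834 + 1017)) = -88576/(162*183) = -88576/29646 = -88576*1/29646 = -44288/14823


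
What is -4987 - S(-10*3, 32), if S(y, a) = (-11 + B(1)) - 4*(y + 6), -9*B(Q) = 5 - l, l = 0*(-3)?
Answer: -45643/9 ≈ -5071.4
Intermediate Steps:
l = 0
B(Q) = -5/9 (B(Q) = -(5 - 1*0)/9 = -(5 + 0)/9 = -⅑*5 = -5/9)
S(y, a) = -320/9 - 4*y (S(y, a) = (-11 - 5/9) - 4*(y + 6) = -104/9 - 4*(6 + y) = -104/9 + (-24 - 4*y) = -320/9 - 4*y)
-4987 - S(-10*3, 32) = -4987 - (-320/9 - (-40)*3) = -4987 - (-320/9 - 4*(-30)) = -4987 - (-320/9 + 120) = -4987 - 1*760/9 = -4987 - 760/9 = -45643/9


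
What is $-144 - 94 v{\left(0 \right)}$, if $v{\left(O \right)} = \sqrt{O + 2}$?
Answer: $-144 - 94 \sqrt{2} \approx -276.94$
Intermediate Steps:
$v{\left(O \right)} = \sqrt{2 + O}$
$-144 - 94 v{\left(0 \right)} = -144 - 94 \sqrt{2 + 0} = -144 - 94 \sqrt{2}$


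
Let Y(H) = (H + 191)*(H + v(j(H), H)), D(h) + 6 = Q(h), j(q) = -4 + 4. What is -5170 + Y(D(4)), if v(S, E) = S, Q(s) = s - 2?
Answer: -5918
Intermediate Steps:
j(q) = 0
Q(s) = -2 + s
D(h) = -8 + h (D(h) = -6 + (-2 + h) = -8 + h)
Y(H) = H*(191 + H) (Y(H) = (H + 191)*(H + 0) = (191 + H)*H = H*(191 + H))
-5170 + Y(D(4)) = -5170 + (-8 + 4)*(191 + (-8 + 4)) = -5170 - 4*(191 - 4) = -5170 - 4*187 = -5170 - 748 = -5918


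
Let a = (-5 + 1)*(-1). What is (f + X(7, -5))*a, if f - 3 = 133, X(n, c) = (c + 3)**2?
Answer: 560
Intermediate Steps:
X(n, c) = (3 + c)**2
f = 136 (f = 3 + 133 = 136)
a = 4 (a = -4*(-1) = 4)
(f + X(7, -5))*a = (136 + (3 - 5)**2)*4 = (136 + (-2)**2)*4 = (136 + 4)*4 = 140*4 = 560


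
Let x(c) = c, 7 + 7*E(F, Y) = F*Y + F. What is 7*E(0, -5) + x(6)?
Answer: -1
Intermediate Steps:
E(F, Y) = -1 + F/7 + F*Y/7 (E(F, Y) = -1 + (F*Y + F)/7 = -1 + (F + F*Y)/7 = -1 + (F/7 + F*Y/7) = -1 + F/7 + F*Y/7)
7*E(0, -5) + x(6) = 7*(-1 + (⅐)*0 + (⅐)*0*(-5)) + 6 = 7*(-1 + 0 + 0) + 6 = 7*(-1) + 6 = -7 + 6 = -1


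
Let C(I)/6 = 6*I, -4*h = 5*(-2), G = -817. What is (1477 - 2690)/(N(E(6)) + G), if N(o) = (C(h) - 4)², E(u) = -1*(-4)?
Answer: -1213/6579 ≈ -0.18437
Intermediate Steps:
h = 5/2 (h = -5*(-2)/4 = -¼*(-10) = 5/2 ≈ 2.5000)
C(I) = 36*I (C(I) = 6*(6*I) = 36*I)
E(u) = 4
N(o) = 7396 (N(o) = (36*(5/2) - 4)² = (90 - 4)² = 86² = 7396)
(1477 - 2690)/(N(E(6)) + G) = (1477 - 2690)/(7396 - 817) = -1213/6579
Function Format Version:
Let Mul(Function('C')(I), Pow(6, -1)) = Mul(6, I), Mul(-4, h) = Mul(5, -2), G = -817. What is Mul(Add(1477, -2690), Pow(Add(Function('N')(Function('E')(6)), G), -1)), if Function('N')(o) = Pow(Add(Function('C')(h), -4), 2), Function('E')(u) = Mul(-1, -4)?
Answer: Rational(-1213, 6579) ≈ -0.18437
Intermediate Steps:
h = Rational(5, 2) (h = Mul(Rational(-1, 4), Mul(5, -2)) = Mul(Rational(-1, 4), -10) = Rational(5, 2) ≈ 2.5000)
Function('C')(I) = Mul(36, I) (Function('C')(I) = Mul(6, Mul(6, I)) = Mul(36, I))
Function('E')(u) = 4
Function('N')(o) = 7396 (Function('N')(o) = Pow(Add(Mul(36, Rational(5, 2)), -4), 2) = Pow(Add(90, -4), 2) = Pow(86, 2) = 7396)
Mul(Add(1477, -2690), Pow(Add(Function('N')(Function('E')(6)), G), -1)) = Mul(Add(1477, -2690), Pow(Add(7396, -817), -1)) = Mul(-1213, Pow(6579, -1)) = Mul(-1213, Rational(1, 6579)) = Rational(-1213, 6579)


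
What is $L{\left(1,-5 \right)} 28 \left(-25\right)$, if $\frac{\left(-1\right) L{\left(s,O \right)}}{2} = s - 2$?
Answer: $-1400$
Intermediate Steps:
$L{\left(s,O \right)} = 4 - 2 s$ ($L{\left(s,O \right)} = - 2 \left(s - 2\right) = - 2 \left(-2 + s\right) = 4 - 2 s$)
$L{\left(1,-5 \right)} 28 \left(-25\right) = \left(4 - 2\right) 28 \left(-25\right) = 2 \cdot 28 \left(-25\right) = 56 \left(-25\right) = -1400$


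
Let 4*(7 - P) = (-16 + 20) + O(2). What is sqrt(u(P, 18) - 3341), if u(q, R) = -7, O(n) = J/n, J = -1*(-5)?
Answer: 6*I*sqrt(93) ≈ 57.862*I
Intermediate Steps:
J = 5
O(n) = 5/n
P = 43/8 (P = 7 - ((-16 + 20) + 5/2)/4 = 7 - (4 + 5*(1/2))/4 = 7 - (4 + 5/2)/4 = 7 - 1/4*13/2 = 7 - 13/8 = 43/8 ≈ 5.3750)
sqrt(u(P, 18) - 3341) = sqrt(-7 - 3341) = sqrt(-3348) = 6*I*sqrt(93)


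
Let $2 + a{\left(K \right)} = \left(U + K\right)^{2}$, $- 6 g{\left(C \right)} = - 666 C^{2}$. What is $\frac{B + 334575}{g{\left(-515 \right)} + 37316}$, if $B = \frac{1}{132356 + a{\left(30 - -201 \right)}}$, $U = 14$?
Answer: $\frac{64365203926}{5670811765289} \approx 0.01135$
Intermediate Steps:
$g{\left(C \right)} = 111 C^{2}$ ($g{\left(C \right)} = - \frac{\left(-666\right) C^{2}}{6} = 111 C^{2}$)
$a{\left(K \right)} = -2 + \left(14 + K\right)^{2}$
$B = \frac{1}{192379}$ ($B = \frac{1}{132356 - \left(2 - \left(14 + \left(30 - -201\right)\right)^{2}\right)} = \frac{1}{132356 - \left(2 - \left(14 + \left(30 + 201\right)\right)^{2}\right)} = \frac{1}{132356 - \left(2 - \left(14 + 231\right)^{2}\right)} = \frac{1}{132356 - \left(2 - 245^{2}\right)} = \frac{1}{132356 + \left(-2 + 60025\right)} = \frac{1}{132356 + 60023} = \frac{1}{192379} \approx 5.1981 \cdot 10^{-6}$)
$\frac{B + 334575}{g{\left(-515 \right)} + 37316} = \frac{\frac{1}{192379} + 334575}{111 \left(-515\right)^{2} + 37316} = \frac{64365203926}{192379 \left(111 \cdot 265225 + 37316\right)} = \frac{64365203926}{192379 \left(29439975 + 37316\right)} = \frac{64365203926}{192379 \cdot 29477291} = \frac{64365203926}{192379} \cdot \frac{1}{29477291} = \frac{64365203926}{5670811765289}$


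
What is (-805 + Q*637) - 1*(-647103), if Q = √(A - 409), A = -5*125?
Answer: 646298 + 637*I*√1034 ≈ 6.463e+5 + 20483.0*I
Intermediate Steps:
A = -625
Q = I*√1034 (Q = √(-625 - 409) = √(-1034) = I*√1034 ≈ 32.156*I)
(-805 + Q*637) - 1*(-647103) = (-805 + (I*√1034)*637) - 1*(-647103) = (-805 + 637*I*√1034) + 647103 = 646298 + 637*I*√1034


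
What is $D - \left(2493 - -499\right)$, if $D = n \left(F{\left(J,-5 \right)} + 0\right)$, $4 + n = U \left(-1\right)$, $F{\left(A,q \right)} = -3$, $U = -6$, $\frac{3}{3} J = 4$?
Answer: $-2998$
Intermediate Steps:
$J = 4$
$n = 2$ ($n = -4 - -6 = -4 + 6 = 2$)
$D = -6$ ($D = 2 \left(-3 + 0\right) = 2 \left(-3\right) = -6$)
$D - \left(2493 - -499\right) = -6 - \left(2493 - -499\right) = -6 - \left(2493 + 499\right) = -6 - 2992 = -2998$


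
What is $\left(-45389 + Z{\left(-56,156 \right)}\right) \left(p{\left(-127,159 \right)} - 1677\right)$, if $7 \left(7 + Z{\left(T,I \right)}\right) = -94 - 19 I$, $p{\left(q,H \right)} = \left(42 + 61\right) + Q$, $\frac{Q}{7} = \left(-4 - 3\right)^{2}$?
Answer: $\frac{394941730}{7} \approx 5.642 \cdot 10^{7}$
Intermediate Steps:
$Q = 343$ ($Q = 7 \left(-4 - 3\right)^{2} = 7 \left(-7\right)^{2} = 7 \cdot 49 = 343$)
$p{\left(q,H \right)} = 446$ ($p{\left(q,H \right)} = \left(42 + 61\right) + 343 = 103 + 343 = 446$)
$Z{\left(T,I \right)} = - \frac{143}{7} - \frac{19 I}{7}$ ($Z{\left(T,I \right)} = -7 + \frac{-94 - 19 I}{7} = -7 - \left(\frac{94}{7} + \frac{19 I}{7}\right) = - \frac{143}{7} - \frac{19 I}{7}$)
$\left(-45389 + Z{\left(-56,156 \right)}\right) \left(p{\left(-127,159 \right)} - 1677\right) = \left(-45389 - \frac{3107}{7}\right) \left(446 - 1677\right) = \left(- \frac{320830}{7}\right) \left(-1231\right) = \frac{394941730}{7}$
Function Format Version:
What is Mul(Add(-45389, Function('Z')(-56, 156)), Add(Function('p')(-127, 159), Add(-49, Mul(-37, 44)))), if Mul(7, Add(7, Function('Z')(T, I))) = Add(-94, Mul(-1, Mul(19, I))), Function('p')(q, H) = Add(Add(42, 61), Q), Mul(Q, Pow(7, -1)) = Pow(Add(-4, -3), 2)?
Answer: Rational(394941730, 7) ≈ 5.6420e+7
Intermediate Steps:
Q = 343 (Q = Mul(7, Pow(Add(-4, -3), 2)) = Mul(7, Pow(-7, 2)) = Mul(7, 49) = 343)
Function('p')(q, H) = 446 (Function('p')(q, H) = Add(Add(42, 61), 343) = Add(103, 343) = 446)
Function('Z')(T, I) = Add(Rational(-143, 7), Mul(Rational(-19, 7), I)) (Function('Z')(T, I) = Add(-7, Mul(Rational(1, 7), Add(-94, Mul(-1, Mul(19, I))))) = Add(-7, Mul(Rational(1, 7), Add(-94, Mul(-19, I)))) = Add(-7, Add(Rational(-94, 7), Mul(Rational(-19, 7), I))) = Add(Rational(-143, 7), Mul(Rational(-19, 7), I)))
Mul(Add(-45389, Function('Z')(-56, 156)), Add(Function('p')(-127, 159), Add(-49, Mul(-37, 44)))) = Mul(Add(-45389, Add(Rational(-143, 7), Mul(Rational(-19, 7), 156))), Add(446, Add(-49, Mul(-37, 44)))) = Mul(Add(-45389, Add(Rational(-143, 7), Rational(-2964, 7))), Add(446, Add(-49, -1628))) = Mul(Add(-45389, Rational(-3107, 7)), Add(446, -1677)) = Mul(Rational(-320830, 7), -1231) = Rational(394941730, 7)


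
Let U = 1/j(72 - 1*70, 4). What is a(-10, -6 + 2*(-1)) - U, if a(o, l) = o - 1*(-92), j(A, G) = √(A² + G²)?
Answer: 82 - √5/10 ≈ 81.776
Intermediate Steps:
a(o, l) = 92 + o (a(o, l) = o + 92 = 92 + o)
U = √5/10 (U = 1/(√((72 - 1*70)² + 4²)) = 1/(√((72 - 70)² + 16)) = 1/(√(2² + 16)) = 1/(√(4 + 16)) = 1/(√20) = 1/(2*√5) = √5/10 ≈ 0.22361)
a(-10, -6 + 2*(-1)) - U = (92 - 10) - √5/10 = 82 - √5/10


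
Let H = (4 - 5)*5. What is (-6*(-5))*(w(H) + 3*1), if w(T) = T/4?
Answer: 105/2 ≈ 52.500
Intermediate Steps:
H = -5 (H = -1*5 = -5)
w(T) = T/4 (w(T) = T*(¼) = T/4)
(-6*(-5))*(w(H) + 3*1) = (-6*(-5))*((¼)*(-5) + 3*1) = 30*(-5/4 + 3) = 30*(7/4) = 105/2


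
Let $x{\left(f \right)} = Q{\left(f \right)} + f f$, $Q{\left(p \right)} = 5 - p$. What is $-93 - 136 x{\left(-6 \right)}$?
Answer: $-6485$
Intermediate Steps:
$x{\left(f \right)} = 5 + f^{2} - f$ ($x{\left(f \right)} = \left(5 - f\right) + f f = \left(5 - f\right) + f^{2} = 5 + f^{2} - f$)
$-93 - 136 x{\left(-6 \right)} = -93 - 136 \left(5 + \left(-6\right)^{2} - -6\right) = -93 - 136 \left(5 + 36 + 6\right) = -93 - 6392 = -6485$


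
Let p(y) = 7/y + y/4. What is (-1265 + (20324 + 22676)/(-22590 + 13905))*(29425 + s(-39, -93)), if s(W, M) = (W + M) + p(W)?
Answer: -775148059915/20844 ≈ -3.7188e+7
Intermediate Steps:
p(y) = 7/y + y/4 (p(y) = 7/y + y*(¼) = 7/y + y/4)
s(W, M) = M + 7/W + 5*W/4 (s(W, M) = (W + M) + (7/W + W/4) = (M + W) + (7/W + W/4) = M + 7/W + 5*W/4)
(-1265 + (20324 + 22676)/(-22590 + 13905))*(29425 + s(-39, -93)) = (-1265 + (20324 + 22676)/(-22590 + 13905))*(29425 + (-93 + 7/(-39) + (5/4)*(-39))) = (-1265 + 43000/(-8685))*(29425 + (-93 + 7*(-1/39) - 195/4)) = (-1265 + 43000*(-1/8685))*(29425 + (-93 - 7/39 - 195/4)) = (-1265 - 8600/1737)*(29425 - 22141/156) = -2205905/1737*4568159/156 = -775148059915/20844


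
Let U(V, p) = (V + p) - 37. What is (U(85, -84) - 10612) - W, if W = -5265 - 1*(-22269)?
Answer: -27652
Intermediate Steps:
U(V, p) = -37 + V + p
W = 17004 (W = -5265 + 22269 = 17004)
(U(85, -84) - 10612) - W = ((-37 + 85 - 84) - 10612) - 1*17004 = (-36 - 10612) - 17004 = -10648 - 17004 = -27652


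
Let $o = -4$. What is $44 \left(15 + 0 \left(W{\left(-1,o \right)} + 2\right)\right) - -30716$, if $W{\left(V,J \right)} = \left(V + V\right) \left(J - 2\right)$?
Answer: $31376$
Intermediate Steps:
$W{\left(V,J \right)} = 2 V \left(-2 + J\right)$
$44 \left(15 + 0 \left(W{\left(-1,o \right)} + 2\right)\right) - -30716 = 44 \left(15 + 0 \left(2 \left(-1\right) \left(-2 - 4\right) + 2\right)\right) - -30716 = 44 \left(15 + 0 \left(2 \left(-1\right) \left(-6\right) + 2\right)\right) + 30716 = 44 \left(15 + 0 \left(12 + 2\right)\right) + 30716 = 44 \left(15 + 0 \cdot 14\right) + 30716 = 44 \left(15 + 0\right) + 30716 = 44 \cdot 15 + 30716 = 660 + 30716 = 31376$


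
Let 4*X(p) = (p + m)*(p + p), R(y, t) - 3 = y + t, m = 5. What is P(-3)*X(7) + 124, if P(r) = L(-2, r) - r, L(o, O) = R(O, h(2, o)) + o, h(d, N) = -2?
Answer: 82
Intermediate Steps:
R(y, t) = 3 + t + y (R(y, t) = 3 + (y + t) = 3 + (t + y) = 3 + t + y)
X(p) = p*(5 + p)/2 (X(p) = ((p + 5)*(p + p))/4 = ((5 + p)*(2*p))/4 = (2*p*(5 + p))/4 = p*(5 + p)/2)
L(o, O) = 1 + O + o (L(o, O) = (3 - 2 + O) + o = (1 + O) + o = 1 + O + o)
P(r) = -1 (P(r) = (1 + r - 2) - r = (-1 + r) - r = -1)
P(-3)*X(7) + 124 = -7*(5 + 7)/2 + 124 = -7*12/2 + 124 = -1*42 + 124 = -42 + 124 = 82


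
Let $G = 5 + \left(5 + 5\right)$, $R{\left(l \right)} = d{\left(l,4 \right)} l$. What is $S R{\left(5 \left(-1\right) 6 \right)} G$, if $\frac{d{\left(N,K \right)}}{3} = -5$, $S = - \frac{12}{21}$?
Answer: $- \frac{27000}{7} \approx -3857.1$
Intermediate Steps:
$S = - \frac{4}{7}$ ($S = \left(-12\right) \frac{1}{21} = - \frac{4}{7} \approx -0.57143$)
$d{\left(N,K \right)} = -15$ ($d{\left(N,K \right)} = 3 \left(-5\right) = -15$)
$R{\left(l \right)} = - 15 l$
$G = 15$ ($G = 5 + 10 = 15$)
$S R{\left(5 \left(-1\right) 6 \right)} G = - \frac{4 \left(- 15 \cdot 5 \left(-1\right) 6\right)}{7} \cdot 15 = - \frac{4 \left(- 15 \left(\left(-5\right) 6\right)\right)}{7} \cdot 15 = - \frac{4 \left(\left(-15\right) \left(-30\right)\right)}{7} \cdot 15 = \left(- \frac{4}{7}\right) 450 \cdot 15 = \left(- \frac{1800}{7}\right) 15 = - \frac{27000}{7}$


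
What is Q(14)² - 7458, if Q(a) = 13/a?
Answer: -1461599/196 ≈ -7457.1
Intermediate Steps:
Q(14)² - 7458 = (13/14)² - 7458 = 169/196 - 7458 = -1461599/196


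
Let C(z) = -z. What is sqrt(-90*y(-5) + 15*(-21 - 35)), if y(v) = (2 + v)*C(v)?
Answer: sqrt(510) ≈ 22.583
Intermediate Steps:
y(v) = -v*(2 + v) (y(v) = (2 + v)*(-v) = -v*(2 + v))
sqrt(-90*y(-5) + 15*(-21 - 35)) = sqrt(-(-90)*(-5)*(2 - 5) + 15*(-21 - 35)) = sqrt(-(-90)*(-5)*(-3) + 15*(-56)) = sqrt(-90*(-15) - 840) = sqrt(1350 - 840) = sqrt(510)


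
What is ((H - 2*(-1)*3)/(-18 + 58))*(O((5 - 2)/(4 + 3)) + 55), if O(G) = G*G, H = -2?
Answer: 1352/245 ≈ 5.5184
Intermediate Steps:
O(G) = G²
((H - 2*(-1)*3)/(-18 + 58))*(O((5 - 2)/(4 + 3)) + 55) = ((-2 - 2*(-1)*3)/(-18 + 58))*(((5 - 2)/(4 + 3))² + 55) = ((-2 + 2*3)/40)*((3/7)² + 55) = ((-2 + 6)*(1/40))*((3*(⅐))² + 55) = (4*(1/40))*((3/7)² + 55) = (9/49 + 55)/10 = (⅒)*(2704/49) = 1352/245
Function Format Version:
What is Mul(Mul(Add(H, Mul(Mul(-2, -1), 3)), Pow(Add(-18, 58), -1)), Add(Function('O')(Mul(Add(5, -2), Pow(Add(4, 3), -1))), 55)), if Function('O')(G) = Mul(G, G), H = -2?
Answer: Rational(1352, 245) ≈ 5.5184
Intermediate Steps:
Function('O')(G) = Pow(G, 2)
Mul(Mul(Add(H, Mul(Mul(-2, -1), 3)), Pow(Add(-18, 58), -1)), Add(Function('O')(Mul(Add(5, -2), Pow(Add(4, 3), -1))), 55)) = Mul(Mul(Add(-2, Mul(Mul(-2, -1), 3)), Pow(Add(-18, 58), -1)), Add(Pow(Mul(Add(5, -2), Pow(Add(4, 3), -1)), 2), 55)) = Mul(Mul(Add(-2, Mul(2, 3)), Pow(40, -1)), Add(Pow(Mul(3, Pow(7, -1)), 2), 55)) = Mul(Mul(Add(-2, 6), Rational(1, 40)), Add(Pow(Mul(3, Rational(1, 7)), 2), 55)) = Mul(Mul(4, Rational(1, 40)), Add(Pow(Rational(3, 7), 2), 55)) = Mul(Rational(1, 10), Add(Rational(9, 49), 55)) = Mul(Rational(1, 10), Rational(2704, 49)) = Rational(1352, 245)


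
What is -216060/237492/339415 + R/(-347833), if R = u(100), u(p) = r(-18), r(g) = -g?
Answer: -25435050787/467304053744349 ≈ -5.4429e-5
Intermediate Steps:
u(p) = 18 (u(p) = -1*(-18) = 18)
R = 18
-216060/237492/339415 + R/(-347833) = -216060/237492/339415 + 18/(-347833) = -216060*1/237492*(1/339415) + 18*(-1/347833) = -18005/19791*1/339415 - 18/347833 = -3601/1343472453 - 18/347833 = -25435050787/467304053744349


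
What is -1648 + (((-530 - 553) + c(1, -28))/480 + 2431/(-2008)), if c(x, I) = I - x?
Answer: -49744003/30120 ≈ -1651.5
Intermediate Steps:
-1648 + (((-530 - 553) + c(1, -28))/480 + 2431/(-2008)) = -1648 + (((-530 - 553) + (-28 - 1*1))/480 + 2431/(-2008)) = -1648 + ((-1083 + (-28 - 1))*(1/480) + 2431*(-1/2008)) = -1648 + ((-1083 - 29)*(1/480) - 2431/2008) = -1648 + (-1112*1/480 - 2431/2008) = -1648 + (-139/60 - 2431/2008) = -1648 - 106243/30120 = -49744003/30120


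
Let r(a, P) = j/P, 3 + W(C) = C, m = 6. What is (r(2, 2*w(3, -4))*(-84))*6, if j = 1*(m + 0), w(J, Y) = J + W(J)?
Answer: -504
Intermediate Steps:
W(C) = -3 + C
w(J, Y) = -3 + 2*J (w(J, Y) = J + (-3 + J) = -3 + 2*J)
j = 6 (j = 1*(6 + 0) = 1*6 = 6)
r(a, P) = 6/P
(r(2, 2*w(3, -4))*(-84))*6 = ((6/((2*(-3 + 2*3))))*(-84))*6 = ((6/((2*(-3 + 6))))*(-84))*6 = ((6/((2*3)))*(-84))*6 = ((6/6)*(-84))*6 = ((6*(⅙))*(-84))*6 = (1*(-84))*6 = -84*6 = -504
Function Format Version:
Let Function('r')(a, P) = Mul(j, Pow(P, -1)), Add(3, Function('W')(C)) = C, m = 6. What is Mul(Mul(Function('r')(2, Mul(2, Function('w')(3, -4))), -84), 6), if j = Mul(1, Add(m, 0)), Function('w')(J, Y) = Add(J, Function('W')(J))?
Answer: -504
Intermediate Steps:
Function('W')(C) = Add(-3, C)
Function('w')(J, Y) = Add(-3, Mul(2, J)) (Function('w')(J, Y) = Add(J, Add(-3, J)) = Add(-3, Mul(2, J)))
j = 6 (j = Mul(1, Add(6, 0)) = Mul(1, 6) = 6)
Function('r')(a, P) = Mul(6, Pow(P, -1))
Mul(Mul(Function('r')(2, Mul(2, Function('w')(3, -4))), -84), 6) = Mul(Mul(Mul(6, Pow(Mul(2, Add(-3, Mul(2, 3))), -1)), -84), 6) = Mul(Mul(Mul(6, Pow(Mul(2, Add(-3, 6)), -1)), -84), 6) = Mul(Mul(Mul(6, Pow(Mul(2, 3), -1)), -84), 6) = Mul(Mul(Mul(6, Pow(6, -1)), -84), 6) = Mul(Mul(Mul(6, Rational(1, 6)), -84), 6) = Mul(Mul(1, -84), 6) = Mul(-84, 6) = -504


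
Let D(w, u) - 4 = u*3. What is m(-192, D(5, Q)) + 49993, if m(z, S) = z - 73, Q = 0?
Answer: 49728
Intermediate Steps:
D(w, u) = 4 + 3*u (D(w, u) = 4 + u*3 = 4 + 3*u)
m(z, S) = -73 + z
m(-192, D(5, Q)) + 49993 = (-73 - 192) + 49993 = -265 + 49993 = 49728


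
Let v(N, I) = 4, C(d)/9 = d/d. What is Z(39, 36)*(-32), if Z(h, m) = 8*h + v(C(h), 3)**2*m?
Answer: -28416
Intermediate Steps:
C(d) = 9 (C(d) = 9*(d/d) = 9*1 = 9)
Z(h, m) = 8*h + 16*m (Z(h, m) = 8*h + 4**2*m = 8*h + 16*m)
Z(39, 36)*(-32) = (8*39 + 16*36)*(-32) = (312 + 576)*(-32) = 888*(-32) = -28416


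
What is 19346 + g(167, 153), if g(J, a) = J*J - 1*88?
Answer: 47147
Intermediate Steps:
g(J, a) = -88 + J² (g(J, a) = J² - 88 = -88 + J²)
19346 + g(167, 153) = 19346 + (-88 + 167²) = 19346 + (-88 + 27889) = 19346 + 27801 = 47147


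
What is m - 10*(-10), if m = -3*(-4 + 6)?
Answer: 94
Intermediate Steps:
m = -6 (m = -3*2 = -6)
m - 10*(-10) = -6 - 10*(-10) = -6 + 100 = 94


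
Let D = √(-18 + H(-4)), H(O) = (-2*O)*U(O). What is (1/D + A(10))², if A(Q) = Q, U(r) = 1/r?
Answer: (100 - I*√5)²/100 ≈ 99.95 - 4.4721*I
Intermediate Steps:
H(O) = -2 (H(O) = (-2*O)/O = -2)
D = 2*I*√5 (D = √(-18 - 2) = √(-20) = 2*I*√5 ≈ 4.4721*I)
(1/D + A(10))² = (1/(2*I*√5) + 10)² = (-I*√5/10 + 10)² = (10 - I*√5/10)²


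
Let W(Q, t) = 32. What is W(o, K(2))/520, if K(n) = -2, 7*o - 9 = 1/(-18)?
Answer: 4/65 ≈ 0.061538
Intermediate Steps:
o = 23/18 (o = 9/7 + (1/7)/(-18) = 9/7 + (1/7)*(-1/18) = 9/7 - 1/126 = 23/18 ≈ 1.2778)
W(o, K(2))/520 = 32/520 = 32*(1/520) = 4/65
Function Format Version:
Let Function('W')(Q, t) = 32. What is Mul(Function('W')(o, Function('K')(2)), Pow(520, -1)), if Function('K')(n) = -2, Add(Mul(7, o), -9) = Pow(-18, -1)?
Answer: Rational(4, 65) ≈ 0.061538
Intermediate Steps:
o = Rational(23, 18) (o = Add(Rational(9, 7), Mul(Rational(1, 7), Pow(-18, -1))) = Add(Rational(9, 7), Mul(Rational(1, 7), Rational(-1, 18))) = Add(Rational(9, 7), Rational(-1, 126)) = Rational(23, 18) ≈ 1.2778)
Mul(Function('W')(o, Function('K')(2)), Pow(520, -1)) = Mul(32, Pow(520, -1)) = Mul(32, Rational(1, 520)) = Rational(4, 65)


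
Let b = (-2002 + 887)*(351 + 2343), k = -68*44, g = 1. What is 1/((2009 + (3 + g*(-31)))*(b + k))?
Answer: -1/5956474762 ≈ -1.6788e-10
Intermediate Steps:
k = -2992
b = -3003810 (b = -1115*2694 = -3003810)
1/((2009 + (3 + g*(-31)))*(b + k)) = 1/((2009 + (3 + 1*(-31)))*(-3003810 - 2992)) = 1/((2009 + (3 - 31))*(-3006802)) = 1/((2009 - 28)*(-3006802)) = 1/(1981*(-3006802)) = 1/(-5956474762) = -1/5956474762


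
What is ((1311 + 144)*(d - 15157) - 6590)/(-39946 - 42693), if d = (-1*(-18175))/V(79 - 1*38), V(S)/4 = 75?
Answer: 87887505/330556 ≈ 265.88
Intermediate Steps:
V(S) = 300 (V(S) = 4*75 = 300)
d = 727/12 (d = -1*(-18175)/300 = 18175*(1/300) = 727/12 ≈ 60.583)
((1311 + 144)*(d - 15157) - 6590)/(-39946 - 42693) = ((1311 + 144)*(727/12 - 15157) - 6590)/(-39946 - 42693) = (1455*(-181157/12) - 6590)/(-82639) = (-87861145/4 - 6590)*(-1/82639) = -87887505/4*(-1/82639) = 87887505/330556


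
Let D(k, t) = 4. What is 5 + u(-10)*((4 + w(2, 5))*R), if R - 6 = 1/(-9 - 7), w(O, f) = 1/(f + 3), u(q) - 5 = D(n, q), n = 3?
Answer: 28855/128 ≈ 225.43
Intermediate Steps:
u(q) = 9 (u(q) = 5 + 4 = 9)
w(O, f) = 1/(3 + f)
R = 95/16 (R = 6 + 1/(-9 - 7) = 6 + 1/(-16) = 6 - 1/16 = 95/16 ≈ 5.9375)
5 + u(-10)*((4 + w(2, 5))*R) = 5 + 9*((4 + 1/(3 + 5))*(95/16)) = 5 + 9*((4 + 1/8)*(95/16)) = 5 + 9*((4 + ⅛)*(95/16)) = 5 + 9*((33/8)*(95/16)) = 5 + 9*(3135/128) = 5 + 28215/128 = 28855/128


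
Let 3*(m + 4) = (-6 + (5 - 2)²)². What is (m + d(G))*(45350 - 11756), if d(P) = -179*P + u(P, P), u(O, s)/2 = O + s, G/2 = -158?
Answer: 1857714606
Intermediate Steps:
G = -316 (G = 2*(-158) = -316)
u(O, s) = 2*O + 2*s (u(O, s) = 2*(O + s) = 2*O + 2*s)
d(P) = -175*P (d(P) = -179*P + (2*P + 2*P) = -179*P + 4*P = -175*P)
m = -1 (m = -4 + (-6 + (5 - 2)²)²/3 = -4 + (-6 + 3²)²/3 = -4 + (-6 + 9)²/3 = -4 + (⅓)*3² = -4 + (⅓)*9 = -4 + 3 = -1)
(m + d(G))*(45350 - 11756) = (-1 - 175*(-316))*(45350 - 11756) = (-1 + 55300)*33594 = 55299*33594 = 1857714606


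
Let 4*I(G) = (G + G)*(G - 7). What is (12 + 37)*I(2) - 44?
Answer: -289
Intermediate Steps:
I(G) = G*(-7 + G)/2 (I(G) = ((G + G)*(G - 7))/4 = ((2*G)*(-7 + G))/4 = (2*G*(-7 + G))/4 = G*(-7 + G)/2)
(12 + 37)*I(2) - 44 = (12 + 37)*((½)*2*(-7 + 2)) - 44 = 49*((½)*2*(-5)) - 44 = 49*(-5) - 44 = -245 - 44 = -289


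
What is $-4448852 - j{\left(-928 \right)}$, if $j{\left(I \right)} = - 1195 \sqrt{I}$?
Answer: $-4448852 + 4780 i \sqrt{58} \approx -4.4488 \cdot 10^{6} + 36403.0 i$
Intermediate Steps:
$-4448852 - j{\left(-928 \right)} = -4448852 - - 1195 \sqrt{-928} = -4448852 - - 1195 \cdot 4 i \sqrt{58} = -4448852 - - 4780 i \sqrt{58} = -4448852 + 4780 i \sqrt{58}$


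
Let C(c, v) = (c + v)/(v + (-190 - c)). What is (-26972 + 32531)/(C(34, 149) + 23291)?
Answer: 138975/582214 ≈ 0.23870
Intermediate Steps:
C(c, v) = (c + v)/(-190 + v - c)
(-26972 + 32531)/(C(34, 149) + 23291) = (-26972 + 32531)/((34 + 149)/(-190 + 149 - 1*34) + 23291) = 5559/(183/(-190 + 149 - 34) + 23291) = 5559/(183/(-75) + 23291) = 5559/(-1/75*183 + 23291) = 5559/(-61/25 + 23291) = 5559/(582214/25) = 5559*(25/582214) = 138975/582214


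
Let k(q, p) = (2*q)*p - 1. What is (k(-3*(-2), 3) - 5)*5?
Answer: 150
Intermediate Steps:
k(q, p) = -1 + 2*p*q (k(q, p) = 2*p*q - 1 = -1 + 2*p*q)
(k(-3*(-2), 3) - 5)*5 = ((-1 + 2*3*(-3*(-2))) - 5)*5 = ((-1 + 2*3*6) - 5)*5 = ((-1 + 36) - 5)*5 = (35 - 5)*5 = 30*5 = 150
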